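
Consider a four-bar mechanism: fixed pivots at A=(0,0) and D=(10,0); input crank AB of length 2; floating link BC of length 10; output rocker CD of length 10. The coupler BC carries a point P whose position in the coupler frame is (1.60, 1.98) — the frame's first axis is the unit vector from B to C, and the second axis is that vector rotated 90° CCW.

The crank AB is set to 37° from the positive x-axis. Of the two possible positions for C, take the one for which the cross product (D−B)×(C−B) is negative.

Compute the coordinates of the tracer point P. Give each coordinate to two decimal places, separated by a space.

A=(0,0), D=(10.00,0)
B = A + 2.00·(cos37°, sin37°) = (1.5973, 1.2036)
|BD| = 8.4885
circle(B,10.00) ∩ circle(D,10.00): a=4.2442, h=9.0546
  candidates: C₊=(7.0825,9.5650) cross=76.860; C₋=(4.5147,-8.3613) cross=-76.860
  mode - wants cross < 0 → take C=(4.5147,-8.3613) (cross=-76.860)
ex = (C−B)/|BC| = (0.2917,-0.9565); ey = (0.9565,0.2917)
P = B + 1.60·ex + 1.98·ey = (3.9579,0.2509)

3.96 0.25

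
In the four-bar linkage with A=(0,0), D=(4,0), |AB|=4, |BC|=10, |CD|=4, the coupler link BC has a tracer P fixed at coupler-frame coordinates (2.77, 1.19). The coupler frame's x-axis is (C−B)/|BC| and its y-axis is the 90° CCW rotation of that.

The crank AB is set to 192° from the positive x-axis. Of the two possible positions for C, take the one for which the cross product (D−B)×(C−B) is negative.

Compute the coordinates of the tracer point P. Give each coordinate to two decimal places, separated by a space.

A=(0,0), D=(4.00,0)
B = A + 4.00·(cos192°, sin192°) = (-3.9126, -0.8316)
|BD| = 7.9562
circle(B,10.00) ∩ circle(D,4.00): a=9.2570, h=3.7826
  candidates: C₊=(4.8983,3.8978) cross=30.095; C₋=(5.6891,-3.6259) cross=-30.095
  mode - wants cross < 0 → take C=(5.6891,-3.6259) (cross=-30.095)
ex = (C−B)/|BC| = (0.9602,-0.2794); ey = (0.2794,0.9602)
P = B + 2.77·ex + 1.19·ey = (-0.9204,-0.4630)

-0.92 -0.46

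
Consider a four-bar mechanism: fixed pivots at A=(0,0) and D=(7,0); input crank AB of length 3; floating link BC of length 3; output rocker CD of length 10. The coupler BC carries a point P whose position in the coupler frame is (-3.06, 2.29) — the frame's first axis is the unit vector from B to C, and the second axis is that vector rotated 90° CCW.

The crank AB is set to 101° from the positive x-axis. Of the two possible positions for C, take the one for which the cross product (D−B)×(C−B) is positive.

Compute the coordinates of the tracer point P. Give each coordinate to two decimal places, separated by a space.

-2.32 -0.45

A=(0,0), D=(7.00,0)
B = A + 3.00·(cos101°, sin101°) = (-0.5724, 2.9449)
|BD| = 8.1249
circle(B,3.00) ∩ circle(D,10.00): a=-1.5376, h=2.5760
  candidates: C₊=(-1.0718,5.9030) cross=20.930; C₋=(-2.9392,1.1014) cross=-20.930
  mode + wants cross > 0 → take C=(-1.0718,5.9030) (cross=20.930)
ex = (C−B)/|BC| = (-0.1665,0.9860); ey = (-0.9860,-0.1665)
P = B + -3.06·ex + 2.29·ey = (-2.3211,-0.4536)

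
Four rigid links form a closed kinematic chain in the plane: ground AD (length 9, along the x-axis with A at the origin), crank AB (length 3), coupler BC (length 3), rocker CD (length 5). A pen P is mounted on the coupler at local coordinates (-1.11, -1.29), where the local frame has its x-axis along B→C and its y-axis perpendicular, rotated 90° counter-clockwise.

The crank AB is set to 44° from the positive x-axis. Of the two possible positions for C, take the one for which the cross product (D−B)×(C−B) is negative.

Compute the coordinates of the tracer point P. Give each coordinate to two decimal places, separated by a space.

0.46 2.16

A=(0,0), D=(9.00,0)
B = A + 3.00·(cos44°, sin44°) = (2.1580, 2.0840)
|BD| = 7.1523
circle(B,3.00) ∩ circle(D,5.00): a=2.4576, h=1.7205
  candidates: C₊=(5.0103,3.0137) cross=12.305; C₋=(4.0077,-0.2779) cross=-12.305
  mode - wants cross < 0 → take C=(4.0077,-0.2779) (cross=-12.305)
ex = (C−B)/|BC| = (0.6166,-0.7873); ey = (0.7873,0.6166)
P = B + -1.11·ex + -1.29·ey = (0.4580,2.1625)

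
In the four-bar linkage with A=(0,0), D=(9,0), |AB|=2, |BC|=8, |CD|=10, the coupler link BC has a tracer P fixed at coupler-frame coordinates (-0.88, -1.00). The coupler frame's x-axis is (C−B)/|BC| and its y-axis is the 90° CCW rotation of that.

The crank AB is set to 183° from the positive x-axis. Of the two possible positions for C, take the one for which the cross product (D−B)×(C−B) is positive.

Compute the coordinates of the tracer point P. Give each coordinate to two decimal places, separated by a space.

-1.53 -1.35

A=(0,0), D=(9.00,0)
B = A + 2.00·(cos183°, sin183°) = (-1.9973, -0.1047)
|BD| = 10.9978
circle(B,8.00) ∩ circle(D,10.00): a=3.8622, h=7.0060
  candidates: C₊=(1.7981,6.9377) cross=77.050; C₋=(1.9314,-7.0736) cross=-77.050
  mode + wants cross > 0 → take C=(1.7981,6.9377) (cross=77.050)
ex = (C−B)/|BC| = (0.4744,0.8803); ey = (-0.8803,0.4744)
P = B + -0.88·ex + -1.00·ey = (-1.5344,-1.3538)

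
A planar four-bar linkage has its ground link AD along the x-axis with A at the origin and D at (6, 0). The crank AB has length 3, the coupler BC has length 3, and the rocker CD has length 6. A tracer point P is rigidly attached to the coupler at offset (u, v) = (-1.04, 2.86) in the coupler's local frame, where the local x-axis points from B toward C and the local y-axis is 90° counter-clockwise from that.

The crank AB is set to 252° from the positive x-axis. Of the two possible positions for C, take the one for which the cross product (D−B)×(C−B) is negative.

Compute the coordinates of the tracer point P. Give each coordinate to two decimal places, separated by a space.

A=(0,0), D=(6.00,0)
B = A + 3.00·(cos252°, sin252°) = (-0.9271, -2.8532)
|BD| = 7.4916
circle(B,3.00) ∩ circle(D,6.00): a=1.9438, h=2.2851
  candidates: C₊=(-0.0000,0.0000) cross=17.119; C₋=(1.7405,-4.2258) cross=-17.119
  mode - wants cross < 0 → take C=(1.7405,-4.2258) (cross=-17.119)
ex = (C−B)/|BC| = (0.8892,-0.4575); ey = (0.4575,0.8892)
P = B + -1.04·ex + 2.86·ey = (-0.5433,0.1658)

-0.54 0.17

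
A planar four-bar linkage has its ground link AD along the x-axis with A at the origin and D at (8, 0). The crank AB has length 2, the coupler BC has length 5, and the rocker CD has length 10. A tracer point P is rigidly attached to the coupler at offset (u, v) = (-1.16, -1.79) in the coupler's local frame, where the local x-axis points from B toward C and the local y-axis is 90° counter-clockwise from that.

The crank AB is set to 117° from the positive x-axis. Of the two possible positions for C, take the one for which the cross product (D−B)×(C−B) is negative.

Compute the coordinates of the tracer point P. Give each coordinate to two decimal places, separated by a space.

-2.55 3.14

A=(0,0), D=(8.00,0)
B = A + 2.00·(cos117°, sin117°) = (-0.9080, 1.7820)
|BD| = 9.0845
circle(B,5.00) ∩ circle(D,10.00): a=0.4143, h=4.9828
  candidates: C₊=(0.4757,6.5867) cross=45.266; C₋=(-1.4791,-3.1853) cross=-45.266
  mode - wants cross < 0 → take C=(-1.4791,-3.1853) (cross=-45.266)
ex = (C−B)/|BC| = (-0.1142,-0.9935); ey = (0.9935,-0.1142)
P = B + -1.16·ex + -1.79·ey = (-2.5538,3.1389)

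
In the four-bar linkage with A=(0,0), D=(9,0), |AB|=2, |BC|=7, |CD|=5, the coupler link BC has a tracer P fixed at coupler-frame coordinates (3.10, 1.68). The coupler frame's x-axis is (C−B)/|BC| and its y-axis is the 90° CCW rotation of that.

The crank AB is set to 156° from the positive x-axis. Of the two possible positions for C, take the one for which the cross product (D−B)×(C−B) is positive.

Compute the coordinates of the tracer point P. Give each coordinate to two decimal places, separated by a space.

A=(0,0), D=(9.00,0)
B = A + 2.00·(cos156°, sin156°) = (-1.8271, 0.8135)
|BD| = 10.8576
circle(B,7.00) ∩ circle(D,5.00): a=6.5340, h=2.5113
  candidates: C₊=(4.8767,2.8282) cross=27.267; C₋=(4.5004,-2.1803) cross=-27.267
  mode + wants cross > 0 → take C=(4.8767,2.8282) (cross=27.267)
ex = (C−B)/|BC| = (0.9577,0.2878); ey = (-0.2878,0.9577)
P = B + 3.10·ex + 1.68·ey = (0.6582,3.3146)

0.66 3.31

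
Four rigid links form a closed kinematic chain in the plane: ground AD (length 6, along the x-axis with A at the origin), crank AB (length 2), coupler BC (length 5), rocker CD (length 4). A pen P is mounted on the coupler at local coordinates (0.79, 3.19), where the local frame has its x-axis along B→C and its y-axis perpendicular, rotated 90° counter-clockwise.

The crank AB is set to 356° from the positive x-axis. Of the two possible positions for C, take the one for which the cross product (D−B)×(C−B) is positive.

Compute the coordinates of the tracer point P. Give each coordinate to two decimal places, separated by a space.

A=(0,0), D=(6.00,0)
B = A + 2.00·(cos356°, sin356°) = (1.9951, -0.1395)
|BD| = 4.0073
circle(B,5.00) ∩ circle(D,4.00): a=3.1266, h=3.9018
  candidates: C₊=(4.9840,3.8688) cross=15.636; C₋=(5.2557,-3.9301) cross=-15.636
  mode + wants cross > 0 → take C=(4.9840,3.8688) (cross=15.636)
ex = (C−B)/|BC| = (0.5978,0.8017); ey = (-0.8017,0.5978)
P = B + 0.79·ex + 3.19·ey = (-0.0899,2.4007)

-0.09 2.40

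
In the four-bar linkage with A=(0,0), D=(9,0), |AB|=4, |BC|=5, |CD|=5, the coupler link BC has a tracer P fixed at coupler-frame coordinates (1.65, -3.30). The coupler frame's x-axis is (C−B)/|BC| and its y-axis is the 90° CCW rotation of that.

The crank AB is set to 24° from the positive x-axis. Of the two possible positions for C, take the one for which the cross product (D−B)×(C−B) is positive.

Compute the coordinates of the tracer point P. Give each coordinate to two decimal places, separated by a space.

7.02 0.11

A=(0,0), D=(9.00,0)
B = A + 4.00·(cos24°, sin24°) = (3.6542, 1.6269)
|BD| = 5.5879
circle(B,5.00) ∩ circle(D,5.00): a=2.7940, h=4.1465
  candidates: C₊=(7.5344,4.7804) cross=23.171; C₋=(5.1198,-3.1534) cross=-23.171
  mode + wants cross > 0 → take C=(7.5344,4.7804) (cross=23.171)
ex = (C−B)/|BC| = (0.7760,0.6307); ey = (-0.6307,0.7760)
P = B + 1.65·ex + -3.30·ey = (7.0159,0.1066)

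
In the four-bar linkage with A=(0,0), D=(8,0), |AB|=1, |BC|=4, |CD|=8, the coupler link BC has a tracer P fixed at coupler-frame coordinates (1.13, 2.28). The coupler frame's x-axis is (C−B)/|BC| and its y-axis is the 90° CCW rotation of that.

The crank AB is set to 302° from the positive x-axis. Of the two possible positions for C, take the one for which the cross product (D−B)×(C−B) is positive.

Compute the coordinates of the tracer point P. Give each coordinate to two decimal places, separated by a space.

A=(0,0), D=(8.00,0)
B = A + 1.00·(cos302°, sin302°) = (0.5299, -0.8480)
|BD| = 7.5181
circle(B,4.00) ∩ circle(D,8.00): a=0.5667, h=3.9596
  candidates: C₊=(0.6464,3.1503) cross=29.769; C₋=(1.5397,-4.7185) cross=-29.769
  mode + wants cross > 0 → take C=(0.6464,3.1503) (cross=29.769)
ex = (C−B)/|BC| = (0.0291,0.9996); ey = (-0.9996,0.0291)
P = B + 1.13·ex + 2.28·ey = (-1.7162,0.3478)

-1.72 0.35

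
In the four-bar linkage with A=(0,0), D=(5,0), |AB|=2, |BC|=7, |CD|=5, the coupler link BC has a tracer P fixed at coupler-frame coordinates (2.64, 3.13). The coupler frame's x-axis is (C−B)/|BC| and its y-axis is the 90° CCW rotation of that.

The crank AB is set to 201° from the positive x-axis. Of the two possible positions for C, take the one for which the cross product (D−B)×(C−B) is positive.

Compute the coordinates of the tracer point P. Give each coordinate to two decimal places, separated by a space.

A=(0,0), D=(5.00,0)
B = A + 2.00·(cos201°, sin201°) = (-1.8672, -0.7167)
|BD| = 6.9045
circle(B,7.00) ∩ circle(D,5.00): a=5.1902, h=4.6970
  candidates: C₊=(2.8075,4.4936) cross=32.430; C₋=(3.7826,-4.8495) cross=-32.430
  mode + wants cross > 0 → take C=(2.8075,4.4936) (cross=32.430)
ex = (C−B)/|BC| = (0.6678,0.7443); ey = (-0.7443,0.6678)
P = B + 2.64·ex + 3.13·ey = (-2.4339,3.3385)

-2.43 3.34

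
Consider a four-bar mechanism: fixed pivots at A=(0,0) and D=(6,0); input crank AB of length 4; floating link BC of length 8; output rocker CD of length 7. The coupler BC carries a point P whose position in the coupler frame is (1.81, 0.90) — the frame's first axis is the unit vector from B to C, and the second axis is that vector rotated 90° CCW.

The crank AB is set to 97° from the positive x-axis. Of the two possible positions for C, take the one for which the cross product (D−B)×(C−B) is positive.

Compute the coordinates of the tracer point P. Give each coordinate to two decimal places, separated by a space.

A=(0,0), D=(6.00,0)
B = A + 4.00·(cos97°, sin97°) = (-0.4875, 3.9702)
|BD| = 7.6059
circle(B,8.00) ∩ circle(D,7.00): a=4.7890, h=6.4082
  candidates: C₊=(6.9423,6.9363) cross=48.740; C₋=(0.2523,-3.9955) cross=-48.740
  mode + wants cross > 0 → take C=(6.9423,6.9363) (cross=48.740)
ex = (C−B)/|BC| = (0.9287,0.3708); ey = (-0.3708,0.9287)
P = B + 1.81·ex + 0.90·ey = (0.8598,5.4771)

0.86 5.48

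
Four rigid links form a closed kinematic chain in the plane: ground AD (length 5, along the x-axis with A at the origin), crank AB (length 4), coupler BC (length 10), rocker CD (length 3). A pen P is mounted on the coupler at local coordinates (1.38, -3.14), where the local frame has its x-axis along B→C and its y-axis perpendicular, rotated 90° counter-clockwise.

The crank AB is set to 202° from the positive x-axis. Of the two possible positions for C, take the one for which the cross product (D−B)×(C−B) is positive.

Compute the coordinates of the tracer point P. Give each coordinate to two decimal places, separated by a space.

-1.07 -3.68

A=(0,0), D=(5.00,0)
B = A + 4.00·(cos202°, sin202°) = (-3.7087, -1.4984)
|BD| = 8.8367
circle(B,10.00) ∩ circle(D,3.00): a=9.5673, h=2.9097
  candidates: C₊=(5.2267,2.9914) cross=25.712; C₋=(6.2134,-2.7436) cross=-25.712
  mode + wants cross > 0 → take C=(5.2267,2.9914) (cross=25.712)
ex = (C−B)/|BC| = (0.8935,0.4490); ey = (-0.4490,0.8935)
P = B + 1.38·ex + -3.14·ey = (-1.0658,-3.6845)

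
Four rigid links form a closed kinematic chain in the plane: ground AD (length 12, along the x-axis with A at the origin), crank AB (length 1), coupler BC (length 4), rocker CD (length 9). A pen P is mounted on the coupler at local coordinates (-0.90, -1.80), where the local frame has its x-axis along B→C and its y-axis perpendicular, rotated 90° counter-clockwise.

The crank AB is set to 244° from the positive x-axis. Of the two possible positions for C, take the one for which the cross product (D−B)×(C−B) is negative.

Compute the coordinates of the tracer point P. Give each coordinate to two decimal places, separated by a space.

A=(0,0), D=(12.00,0)
B = A + 1.00·(cos244°, sin244°) = (-0.4384, -0.8988)
|BD| = 12.4708
circle(B,4.00) ∩ circle(D,9.00): a=3.6293, h=1.6817
  candidates: C₊=(3.0603,1.0401) cross=20.972; C₋=(3.3027,-2.3145) cross=-20.972
  mode - wants cross < 0 → take C=(3.3027,-2.3145) (cross=-20.972)
ex = (C−B)/|BC| = (0.9353,-0.3539); ey = (0.3539,0.9353)
P = B + -0.90·ex + -1.80·ey = (-1.9172,-2.2637)

-1.92 -2.26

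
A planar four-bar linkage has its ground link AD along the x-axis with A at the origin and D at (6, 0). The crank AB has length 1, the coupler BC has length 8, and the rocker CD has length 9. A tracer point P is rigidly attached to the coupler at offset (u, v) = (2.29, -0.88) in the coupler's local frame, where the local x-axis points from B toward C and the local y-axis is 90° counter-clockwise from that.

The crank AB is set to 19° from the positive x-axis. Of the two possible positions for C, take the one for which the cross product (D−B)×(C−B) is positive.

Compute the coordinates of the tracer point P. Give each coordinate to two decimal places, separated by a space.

2.20 2.43

A=(0,0), D=(6.00,0)
B = A + 1.00·(cos19°, sin19°) = (0.9455, 0.3256)
|BD| = 5.0650
circle(B,8.00) ∩ circle(D,9.00): a=0.8543, h=7.9543
  candidates: C₊=(2.3093,8.2085) cross=40.288; C₋=(1.2867,-7.6672) cross=-40.288
  mode + wants cross > 0 → take C=(2.3093,8.2085) (cross=40.288)
ex = (C−B)/|BC| = (0.1705,0.9854); ey = (-0.9854,0.1705)
P = B + 2.29·ex + -0.88·ey = (2.2030,2.4320)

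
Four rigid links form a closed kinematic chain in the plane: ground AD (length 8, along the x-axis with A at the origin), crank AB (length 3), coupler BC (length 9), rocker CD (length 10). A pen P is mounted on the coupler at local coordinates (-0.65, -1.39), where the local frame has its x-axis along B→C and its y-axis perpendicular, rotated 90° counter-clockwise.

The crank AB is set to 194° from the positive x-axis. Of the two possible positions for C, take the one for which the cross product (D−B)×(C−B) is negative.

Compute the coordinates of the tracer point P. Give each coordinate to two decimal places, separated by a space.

-4.42 -0.98

A=(0,0), D=(8.00,0)
B = A + 3.00·(cos194°, sin194°) = (-2.9109, -0.7258)
|BD| = 10.9350
circle(B,9.00) ∩ circle(D,10.00): a=4.5987, h=7.7364
  candidates: C₊=(1.1642,7.2988) cross=84.597; C₋=(2.1912,-8.1399) cross=-84.597
  mode - wants cross < 0 → take C=(2.1912,-8.1399) (cross=-84.597)
ex = (C−B)/|BC| = (0.5669,-0.8238); ey = (0.8238,0.5669)
P = B + -0.65·ex + -1.39·ey = (-4.4244,-0.9783)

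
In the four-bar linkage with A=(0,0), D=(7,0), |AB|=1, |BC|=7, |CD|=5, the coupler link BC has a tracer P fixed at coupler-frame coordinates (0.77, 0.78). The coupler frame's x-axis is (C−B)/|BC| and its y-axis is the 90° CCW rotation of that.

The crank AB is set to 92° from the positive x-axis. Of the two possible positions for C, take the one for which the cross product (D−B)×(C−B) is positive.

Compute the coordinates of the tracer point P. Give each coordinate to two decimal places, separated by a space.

0.18 2.07

A=(0,0), D=(7.00,0)
B = A + 1.00·(cos92°, sin92°) = (-0.0349, 0.9994)
|BD| = 7.1055
circle(B,7.00) ∩ circle(D,5.00): a=5.2416, h=4.6396
  candidates: C₊=(5.8071,4.8556) cross=32.967; C₋=(4.5020,-4.3313) cross=-32.967
  mode + wants cross > 0 → take C=(5.8071,4.8556) (cross=32.967)
ex = (C−B)/|BC| = (0.8346,0.5509); ey = (-0.5509,0.8346)
P = B + 0.77·ex + 0.78·ey = (0.1780,2.0745)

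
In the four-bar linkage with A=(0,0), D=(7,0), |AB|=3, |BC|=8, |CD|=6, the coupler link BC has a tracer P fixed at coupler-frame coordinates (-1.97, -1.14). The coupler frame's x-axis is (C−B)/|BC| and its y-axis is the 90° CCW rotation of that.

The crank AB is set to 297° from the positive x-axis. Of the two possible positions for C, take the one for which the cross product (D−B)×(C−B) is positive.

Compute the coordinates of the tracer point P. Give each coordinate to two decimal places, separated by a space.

A=(0,0), D=(7.00,0)
B = A + 3.00·(cos297°, sin297°) = (1.3620, -2.6730)
|BD| = 6.2396
circle(B,8.00) ∩ circle(D,6.00): a=5.3635, h=5.9357
  candidates: C₊=(3.6656,4.9881) cross=37.036; C₋=(8.7512,-5.7387) cross=-37.036
  mode + wants cross > 0 → take C=(3.6656,4.9881) (cross=37.036)
ex = (C−B)/|BC| = (0.2879,0.9576); ey = (-0.9576,0.2879)
P = B + -1.97·ex + -1.14·ey = (1.8864,-4.8878)

1.89 -4.89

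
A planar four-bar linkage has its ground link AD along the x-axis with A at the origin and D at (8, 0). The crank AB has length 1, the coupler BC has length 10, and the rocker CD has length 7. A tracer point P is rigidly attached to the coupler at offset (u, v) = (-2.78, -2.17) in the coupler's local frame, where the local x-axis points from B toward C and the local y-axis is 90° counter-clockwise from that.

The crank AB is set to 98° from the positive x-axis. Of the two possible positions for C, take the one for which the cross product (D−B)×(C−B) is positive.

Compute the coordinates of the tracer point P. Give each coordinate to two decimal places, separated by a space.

A=(0,0), D=(8.00,0)
B = A + 1.00·(cos98°, sin98°) = (-0.1392, 0.9903)
|BD| = 8.1992
circle(B,10.00) ∩ circle(D,7.00): a=7.2097, h=6.9297
  candidates: C₊=(7.8547,6.9985) cross=56.818; C₋=(6.1808,-6.7595) cross=-56.818
  mode + wants cross > 0 → take C=(7.8547,6.9985) (cross=56.818)
ex = (C−B)/|BC| = (0.7994,0.6008); ey = (-0.6008,0.7994)
P = B + -2.78·ex + -2.17·ey = (-1.0577,-2.4147)

-1.06 -2.41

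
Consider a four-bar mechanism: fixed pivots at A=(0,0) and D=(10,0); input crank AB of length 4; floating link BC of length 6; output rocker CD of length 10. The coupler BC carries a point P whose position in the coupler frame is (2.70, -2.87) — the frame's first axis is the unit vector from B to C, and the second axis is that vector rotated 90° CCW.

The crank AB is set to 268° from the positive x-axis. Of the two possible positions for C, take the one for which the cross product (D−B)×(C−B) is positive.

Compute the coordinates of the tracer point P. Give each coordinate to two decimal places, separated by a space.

2.88 -1.46

A=(0,0), D=(10.00,0)
B = A + 4.00·(cos268°, sin268°) = (-0.1396, -3.9976)
|BD| = 10.8992
circle(B,6.00) ∩ circle(D,10.00): a=2.5136, h=5.4481
  candidates: C₊=(0.2006,1.9928) cross=59.380; C₋=(4.1971,-8.1441) cross=-59.380
  mode + wants cross > 0 → take C=(0.2006,1.9928) (cross=59.380)
ex = (C−B)/|BC| = (0.0567,0.9984); ey = (-0.9984,0.0567)
P = B + 2.70·ex + -2.87·ey = (2.8789,-1.4646)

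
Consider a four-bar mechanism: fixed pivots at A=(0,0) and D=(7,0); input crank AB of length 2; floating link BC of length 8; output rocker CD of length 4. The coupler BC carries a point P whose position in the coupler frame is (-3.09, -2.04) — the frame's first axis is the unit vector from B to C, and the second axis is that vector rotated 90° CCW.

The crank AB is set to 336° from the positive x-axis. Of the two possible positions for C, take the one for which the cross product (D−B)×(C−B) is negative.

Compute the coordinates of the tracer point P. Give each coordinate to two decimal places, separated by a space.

A=(0,0), D=(7.00,0)
B = A + 2.00·(cos336°, sin336°) = (1.8271, -0.8135)
|BD| = 5.2365
circle(B,8.00) ∩ circle(D,4.00): a=7.2015, h=3.4841
  candidates: C₊=(8.3999,3.7470) cross=18.244; C₋=(9.4824,-3.1365) cross=-18.244
  mode - wants cross < 0 → take C=(9.4824,-3.1365) (cross=-18.244)
ex = (C−B)/|BC| = (0.9569,-0.2904); ey = (0.2904,0.9569)
P = B + -3.09·ex + -2.04·ey = (-1.7221,-1.8683)

-1.72 -1.87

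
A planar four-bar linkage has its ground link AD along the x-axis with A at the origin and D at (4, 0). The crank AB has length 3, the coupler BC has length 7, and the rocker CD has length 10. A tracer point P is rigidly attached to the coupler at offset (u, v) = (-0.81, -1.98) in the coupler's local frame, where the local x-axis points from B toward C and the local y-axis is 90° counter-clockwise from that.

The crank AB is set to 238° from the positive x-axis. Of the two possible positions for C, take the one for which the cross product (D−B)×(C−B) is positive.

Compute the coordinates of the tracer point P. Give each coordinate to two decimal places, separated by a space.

A=(0,0), D=(4.00,0)
B = A + 3.00·(cos238°, sin238°) = (-1.5898, -2.5441)
|BD| = 6.1415
circle(B,7.00) ∩ circle(D,10.00): a=-1.0813, h=6.9160
  candidates: C₊=(-5.4389,3.3026) cross=42.474; C₋=(0.2910,-9.2867) cross=-42.474
  mode + wants cross > 0 → take C=(-5.4389,3.3026) (cross=42.474)
ex = (C−B)/|BC| = (-0.5499,0.8352); ey = (-0.8352,-0.5499)
P = B + -0.81·ex + -1.98·ey = (0.5094,-2.1319)

0.51 -2.13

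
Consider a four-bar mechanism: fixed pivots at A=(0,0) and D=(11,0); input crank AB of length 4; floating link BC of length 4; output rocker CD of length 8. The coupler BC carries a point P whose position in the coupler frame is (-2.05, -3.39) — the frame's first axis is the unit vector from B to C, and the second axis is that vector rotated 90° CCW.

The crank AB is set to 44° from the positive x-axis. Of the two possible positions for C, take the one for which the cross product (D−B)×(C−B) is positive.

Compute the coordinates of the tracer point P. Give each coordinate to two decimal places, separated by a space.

A=(0,0), D=(11.00,0)
B = A + 4.00·(cos44°, sin44°) = (2.8774, 2.7786)
|BD| = 8.5848
circle(B,4.00) ∩ circle(D,8.00): a=1.4967, h=3.7094
  candidates: C₊=(5.4941,5.8039) cross=31.844; C₋=(3.0929,-1.2156) cross=-31.844
  mode + wants cross > 0 → take C=(5.4941,5.8039) (cross=31.844)
ex = (C−B)/|BC| = (0.6542,0.7563); ey = (-0.7563,0.6542)
P = B + -2.05·ex + -3.39·ey = (4.1002,-0.9896)

4.10 -0.99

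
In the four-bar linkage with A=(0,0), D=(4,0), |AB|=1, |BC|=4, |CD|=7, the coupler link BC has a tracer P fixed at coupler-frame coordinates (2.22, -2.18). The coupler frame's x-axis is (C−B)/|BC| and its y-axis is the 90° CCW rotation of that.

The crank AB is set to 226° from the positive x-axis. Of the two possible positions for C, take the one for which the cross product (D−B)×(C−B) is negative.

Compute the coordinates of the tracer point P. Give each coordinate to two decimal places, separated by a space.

A=(0,0), D=(4.00,0)
B = A + 1.00·(cos226°, sin226°) = (-0.6947, -0.7193)
|BD| = 4.7494
circle(B,4.00) ∩ circle(D,7.00): a=-1.0994, h=3.8460
  candidates: C₊=(-2.3638,2.9157) cross=18.266; C₋=(-1.1988,-4.6874) cross=-18.266
  mode - wants cross < 0 → take C=(-1.1988,-4.6874) (cross=-18.266)
ex = (C−B)/|BC| = (-0.1260,-0.9920); ey = (0.9920,-0.1260)
P = B + 2.22·ex + -2.18·ey = (-3.1371,-2.6469)

-3.14 -2.65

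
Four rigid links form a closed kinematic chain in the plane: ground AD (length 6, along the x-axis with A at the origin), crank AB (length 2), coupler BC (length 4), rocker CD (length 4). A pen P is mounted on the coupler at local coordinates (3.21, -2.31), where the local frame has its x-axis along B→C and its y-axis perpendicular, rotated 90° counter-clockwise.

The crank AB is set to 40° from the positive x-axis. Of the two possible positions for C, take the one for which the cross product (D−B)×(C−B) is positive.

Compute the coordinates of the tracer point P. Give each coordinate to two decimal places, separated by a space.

A=(0,0), D=(6.00,0)
B = A + 2.00·(cos40°, sin40°) = (1.5321, 1.2856)
|BD| = 4.6492
circle(B,4.00) ∩ circle(D,4.00): a=2.3246, h=3.2552
  candidates: C₊=(4.6662,3.7711) cross=15.134; C₋=(2.8659,-2.4855) cross=-15.134
  mode + wants cross > 0 → take C=(4.6662,3.7711) (cross=15.134)
ex = (C−B)/|BC| = (0.7835,0.6214); ey = (-0.6214,0.7835)
P = B + 3.21·ex + -2.31·ey = (5.4825,1.4702)

5.48 1.47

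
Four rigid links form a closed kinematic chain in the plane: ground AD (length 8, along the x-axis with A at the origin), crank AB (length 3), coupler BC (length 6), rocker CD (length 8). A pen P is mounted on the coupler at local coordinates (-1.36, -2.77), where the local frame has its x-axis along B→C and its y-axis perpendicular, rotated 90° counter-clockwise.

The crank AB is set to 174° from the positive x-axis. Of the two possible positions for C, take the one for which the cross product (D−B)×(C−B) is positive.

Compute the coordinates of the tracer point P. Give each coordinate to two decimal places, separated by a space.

A=(0,0), D=(8.00,0)
B = A + 3.00·(cos174°, sin174°) = (-2.9836, 0.3136)
|BD| = 10.9880
circle(B,6.00) ∩ circle(D,8.00): a=4.2199, h=4.2653
  candidates: C₊=(1.3563,4.4567) cross=46.867; C₋=(1.1129,-4.0704) cross=-46.867
  mode + wants cross > 0 → take C=(1.3563,4.4567) (cross=46.867)
ex = (C−B)/|BC| = (0.7233,0.6905); ey = (-0.6905,0.7233)
P = B + -1.36·ex + -2.77·ey = (-2.0546,-2.6291)

-2.05 -2.63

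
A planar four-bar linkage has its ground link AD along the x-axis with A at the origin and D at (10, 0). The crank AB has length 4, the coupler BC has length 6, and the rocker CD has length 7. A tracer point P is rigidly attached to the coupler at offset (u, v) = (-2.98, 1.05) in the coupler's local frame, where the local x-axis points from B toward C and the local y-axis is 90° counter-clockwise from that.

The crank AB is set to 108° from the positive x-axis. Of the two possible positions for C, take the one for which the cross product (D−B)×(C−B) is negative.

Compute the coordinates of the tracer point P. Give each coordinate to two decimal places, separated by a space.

A=(0,0), D=(10.00,0)
B = A + 4.00·(cos108°, sin108°) = (-1.2361, 3.8042)
|BD| = 11.8626
circle(B,6.00) ∩ circle(D,7.00): a=5.3834, h=2.6494
  candidates: C₊=(4.7126,4.5873) cross=31.429; C₋=(3.0133,-0.4317) cross=-31.429
  mode - wants cross < 0 → take C=(3.0133,-0.4317) (cross=-31.429)
ex = (C−B)/|BC| = (0.7082,-0.7060); ey = (0.7060,0.7082)
P = B + -2.98·ex + 1.05·ey = (-2.6053,6.6517)

-2.61 6.65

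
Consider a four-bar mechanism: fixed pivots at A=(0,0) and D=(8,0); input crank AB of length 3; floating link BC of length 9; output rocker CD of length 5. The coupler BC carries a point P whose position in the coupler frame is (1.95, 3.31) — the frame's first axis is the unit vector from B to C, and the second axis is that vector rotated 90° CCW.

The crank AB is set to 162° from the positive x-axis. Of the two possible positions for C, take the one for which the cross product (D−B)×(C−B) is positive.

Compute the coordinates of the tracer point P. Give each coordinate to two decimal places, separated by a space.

-2.29 4.73

A=(0,0), D=(8.00,0)
B = A + 3.00·(cos162°, sin162°) = (-2.8532, 0.9271)
|BD| = 10.8927
circle(B,9.00) ∩ circle(D,5.00): a=8.0169, h=4.0902
  candidates: C₊=(5.4827,4.3201) cross=44.553; C₋=(4.7865,-3.8306) cross=-44.553
  mode + wants cross > 0 → take C=(5.4827,4.3201) (cross=44.553)
ex = (C−B)/|BC| = (0.9262,0.3770); ey = (-0.3770,0.9262)
P = B + 1.95·ex + 3.31·ey = (-2.2949,4.7280)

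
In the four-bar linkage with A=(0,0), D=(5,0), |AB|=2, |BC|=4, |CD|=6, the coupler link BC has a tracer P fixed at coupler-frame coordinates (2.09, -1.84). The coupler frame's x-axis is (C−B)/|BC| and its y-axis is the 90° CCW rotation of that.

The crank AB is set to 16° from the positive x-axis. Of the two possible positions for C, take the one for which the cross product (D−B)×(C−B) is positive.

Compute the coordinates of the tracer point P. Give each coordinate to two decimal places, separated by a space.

3.20 3.02

A=(0,0), D=(5.00,0)
B = A + 2.00·(cos16°, sin16°) = (1.9225, 0.5513)
|BD| = 3.1265
circle(B,4.00) ∩ circle(D,6.00): a=-1.6353, h=3.6505
  candidates: C₊=(0.9565,4.4329) cross=11.413; C₋=(-0.3308,-2.7537) cross=-11.413
  mode + wants cross > 0 → take C=(0.9565,4.4329) (cross=11.413)
ex = (C−B)/|BC| = (-0.2415,0.9704); ey = (-0.9704,-0.2415)
P = B + 2.09·ex + -1.84·ey = (3.2033,3.0238)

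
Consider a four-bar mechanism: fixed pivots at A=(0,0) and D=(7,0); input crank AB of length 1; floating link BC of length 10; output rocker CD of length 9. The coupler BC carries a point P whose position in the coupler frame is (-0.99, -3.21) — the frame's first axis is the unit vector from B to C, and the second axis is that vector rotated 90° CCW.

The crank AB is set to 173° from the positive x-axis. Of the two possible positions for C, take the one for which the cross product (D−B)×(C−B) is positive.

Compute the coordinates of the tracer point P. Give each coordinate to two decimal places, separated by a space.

1.20 -2.42

A=(0,0), D=(7.00,0)
B = A + 1.00·(cos173°, sin173°) = (-0.9925, 0.1219)
|BD| = 7.9935
circle(B,10.00) ∩ circle(D,9.00): a=5.1852, h=8.5507
  candidates: C₊=(4.3224,8.5925) cross=68.349; C₋=(4.0617,-8.5068) cross=-68.349
  mode + wants cross > 0 → take C=(4.3224,8.5925) (cross=68.349)
ex = (C−B)/|BC| = (0.5315,0.8471); ey = (-0.8471,0.5315)
P = B + -0.99·ex + -3.21·ey = (1.2003,-2.4228)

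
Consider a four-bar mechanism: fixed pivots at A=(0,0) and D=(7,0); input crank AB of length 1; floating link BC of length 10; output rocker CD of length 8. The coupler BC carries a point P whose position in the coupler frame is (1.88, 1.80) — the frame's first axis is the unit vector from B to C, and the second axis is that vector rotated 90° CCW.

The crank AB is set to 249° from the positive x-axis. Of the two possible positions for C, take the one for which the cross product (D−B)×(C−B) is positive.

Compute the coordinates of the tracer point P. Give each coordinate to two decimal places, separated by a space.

A=(0,0), D=(7.00,0)
B = A + 1.00·(cos249°, sin249°) = (-0.3584, -0.9336)
|BD| = 7.4174
circle(B,10.00) ∩ circle(D,8.00): a=6.1354, h=7.8966
  candidates: C₊=(4.7344,7.6725) cross=58.572; C₋=(6.7222,-7.9952) cross=-58.572
  mode + wants cross > 0 → take C=(4.7344,7.6725) (cross=58.572)
ex = (C−B)/|BC| = (0.5093,0.8606); ey = (-0.8606,0.5093)
P = B + 1.88·ex + 1.80·ey = (-0.9500,1.6010)

-0.95 1.60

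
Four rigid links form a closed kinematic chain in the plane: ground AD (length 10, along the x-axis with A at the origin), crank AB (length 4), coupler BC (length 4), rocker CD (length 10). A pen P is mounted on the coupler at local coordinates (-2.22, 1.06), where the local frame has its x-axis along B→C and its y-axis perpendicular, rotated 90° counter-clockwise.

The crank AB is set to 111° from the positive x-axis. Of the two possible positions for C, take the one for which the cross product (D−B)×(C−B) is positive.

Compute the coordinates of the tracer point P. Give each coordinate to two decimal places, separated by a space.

A=(0,0), D=(10.00,0)
B = A + 4.00·(cos111°, sin111°) = (-1.4335, 3.7343)
|BD| = 12.0279
circle(B,4.00) ∩ circle(D,10.00): a=2.5220, h=3.1047
  candidates: C₊=(1.9279,5.9026) cross=37.343; C₋=(0.0000,0.0000) cross=-37.343
  mode + wants cross > 0 → take C=(1.9279,5.9026) (cross=37.343)
ex = (C−B)/|BC| = (0.8403,0.5421); ey = (-0.5421,0.8403)
P = B + -2.22·ex + 1.06·ey = (-3.8736,3.4217)

-3.87 3.42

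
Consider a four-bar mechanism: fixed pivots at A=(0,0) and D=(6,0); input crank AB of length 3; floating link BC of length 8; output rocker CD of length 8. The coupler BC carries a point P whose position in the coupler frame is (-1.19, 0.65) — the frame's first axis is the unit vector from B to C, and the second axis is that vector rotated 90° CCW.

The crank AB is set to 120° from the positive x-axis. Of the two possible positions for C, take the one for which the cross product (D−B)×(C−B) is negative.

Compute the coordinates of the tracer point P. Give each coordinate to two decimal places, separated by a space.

-1.08 3.89

A=(0,0), D=(6.00,0)
B = A + 3.00·(cos120°, sin120°) = (-1.5000, 2.5981)
|BD| = 7.9373
circle(B,8.00) ∩ circle(D,8.00): a=3.9686, h=6.9462
  candidates: C₊=(4.5237,7.8626) cross=55.134; C₋=(-0.0237,-5.2645) cross=-55.134
  mode - wants cross < 0 → take C=(-0.0237,-5.2645) (cross=-55.134)
ex = (C−B)/|BC| = (0.1845,-0.9828); ey = (0.9828,0.1845)
P = B + -1.19·ex + 0.65·ey = (-1.0808,3.8876)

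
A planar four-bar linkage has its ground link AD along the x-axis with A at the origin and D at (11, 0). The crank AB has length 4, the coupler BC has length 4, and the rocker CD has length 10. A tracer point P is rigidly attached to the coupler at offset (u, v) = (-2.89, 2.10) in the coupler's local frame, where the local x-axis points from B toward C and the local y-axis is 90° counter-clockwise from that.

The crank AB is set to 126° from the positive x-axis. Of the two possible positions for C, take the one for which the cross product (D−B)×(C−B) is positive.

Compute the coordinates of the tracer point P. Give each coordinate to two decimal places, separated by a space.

A=(0,0), D=(11.00,0)
B = A + 4.00·(cos126°, sin126°) = (-2.3511, 3.2361)
|BD| = 13.7377
circle(B,4.00) ∩ circle(D,10.00): a=3.8116, h=1.2132
  candidates: C₊=(1.6390,3.5172) cross=16.666; C₋=(1.0674,1.1592) cross=-16.666
  mode + wants cross > 0 → take C=(1.6390,3.5172) (cross=16.666)
ex = (C−B)/|BC| = (0.9975,0.0703); ey = (-0.0703,0.9975)
P = B + -2.89·ex + 2.10·ey = (-5.3816,5.1277)

-5.38 5.13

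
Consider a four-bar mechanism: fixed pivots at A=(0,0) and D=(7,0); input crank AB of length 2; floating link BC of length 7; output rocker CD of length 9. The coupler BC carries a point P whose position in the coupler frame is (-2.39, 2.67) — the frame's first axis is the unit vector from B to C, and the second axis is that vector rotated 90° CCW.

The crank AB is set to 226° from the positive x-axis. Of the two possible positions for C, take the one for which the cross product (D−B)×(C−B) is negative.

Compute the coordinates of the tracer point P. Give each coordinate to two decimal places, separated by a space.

A=(0,0), D=(7.00,0)
B = A + 2.00·(cos226°, sin226°) = (-1.3893, -1.4387)
|BD| = 8.5118
circle(B,7.00) ∩ circle(D,9.00): a=2.3761, h=6.5844
  candidates: C₊=(-0.1603,5.4526) cross=56.045; C₋=(2.0655,-7.5267) cross=-56.045
  mode - wants cross < 0 → take C=(2.0655,-7.5267) (cross=-56.045)
ex = (C−B)/|BC| = (0.4936,-0.8697); ey = (0.8697,0.4936)
P = B + -2.39·ex + 2.67·ey = (-0.2468,1.9577)

-0.25 1.96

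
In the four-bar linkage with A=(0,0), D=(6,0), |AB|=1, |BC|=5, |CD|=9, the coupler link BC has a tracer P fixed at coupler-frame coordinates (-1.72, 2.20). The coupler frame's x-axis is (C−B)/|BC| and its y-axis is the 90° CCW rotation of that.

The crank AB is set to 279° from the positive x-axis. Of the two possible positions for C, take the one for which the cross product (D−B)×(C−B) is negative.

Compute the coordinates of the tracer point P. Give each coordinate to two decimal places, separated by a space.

2.64 0.28

A=(0,0), D=(6.00,0)
B = A + 1.00·(cos279°, sin279°) = (0.1564, -0.9877)
|BD| = 5.9264
circle(B,5.00) ∩ circle(D,9.00): a=-1.7614, h=4.6795
  candidates: C₊=(-2.3602,3.3328) cross=27.733; C₋=(-0.8004,-5.8953) cross=-27.733
  mode - wants cross < 0 → take C=(-0.8004,-5.8953) (cross=-27.733)
ex = (C−B)/|BC| = (-0.1914,-0.9815); ey = (0.9815,-0.1914)
P = B + -1.72·ex + 2.20·ey = (2.6449,0.2795)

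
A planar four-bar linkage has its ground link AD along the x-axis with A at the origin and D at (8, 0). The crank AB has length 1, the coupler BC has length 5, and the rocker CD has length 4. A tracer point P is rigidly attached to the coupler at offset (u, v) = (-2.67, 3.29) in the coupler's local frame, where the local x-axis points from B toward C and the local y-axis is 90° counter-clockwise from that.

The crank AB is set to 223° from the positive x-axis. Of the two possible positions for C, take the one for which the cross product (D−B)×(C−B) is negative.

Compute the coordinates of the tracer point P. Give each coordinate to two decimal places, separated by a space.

A=(0,0), D=(8.00,0)
B = A + 1.00·(cos223°, sin223°) = (-0.7314, -0.6820)
|BD| = 8.7579
circle(B,5.00) ∩ circle(D,4.00): a=4.8928, h=1.0298
  candidates: C₊=(4.0664,0.7257) cross=9.019; C₋=(4.2268,-1.3277) cross=-9.019
  mode - wants cross < 0 → take C=(4.2268,-1.3277) (cross=-9.019)
ex = (C−B)/|BC| = (0.9916,-0.1291); ey = (0.1291,0.9916)
P = B + -2.67·ex + 3.29·ey = (-2.9541,2.9253)

-2.95 2.93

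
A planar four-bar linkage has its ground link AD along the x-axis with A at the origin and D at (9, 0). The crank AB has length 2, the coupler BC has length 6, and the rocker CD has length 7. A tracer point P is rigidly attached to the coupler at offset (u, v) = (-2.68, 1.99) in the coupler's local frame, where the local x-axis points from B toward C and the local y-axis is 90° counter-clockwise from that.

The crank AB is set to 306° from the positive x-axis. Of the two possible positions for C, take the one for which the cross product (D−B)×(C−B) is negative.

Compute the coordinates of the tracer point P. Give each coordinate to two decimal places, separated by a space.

A=(0,0), D=(9.00,0)
B = A + 2.00·(cos306°, sin306°) = (1.1756, -1.6180)
|BD| = 7.9900
circle(B,6.00) ∩ circle(D,7.00): a=3.1815, h=5.0871
  candidates: C₊=(3.2609,4.0079) cross=40.646; C₋=(5.3213,-5.9554) cross=-40.646
  mode - wants cross < 0 → take C=(5.3213,-5.9554) (cross=-40.646)
ex = (C−B)/|BC| = (0.6910,-0.7229); ey = (0.7229,0.6910)
P = B + -2.68·ex + 1.99·ey = (0.7624,1.6943)

0.76 1.69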